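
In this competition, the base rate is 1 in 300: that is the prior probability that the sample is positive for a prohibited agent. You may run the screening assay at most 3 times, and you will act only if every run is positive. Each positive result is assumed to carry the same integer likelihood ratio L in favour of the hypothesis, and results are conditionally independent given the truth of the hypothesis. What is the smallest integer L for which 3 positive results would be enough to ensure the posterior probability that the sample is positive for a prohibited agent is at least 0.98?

25

Prior odds = (1/300)/(299/300) = 1/299.
Target odds = 0.98/0.02 = 49.
Need L³ ≥ 49 ÷ (1/299) = 14651.
24³ = 13824 < 14651 ≤ 15625 = 25³, so L = 25.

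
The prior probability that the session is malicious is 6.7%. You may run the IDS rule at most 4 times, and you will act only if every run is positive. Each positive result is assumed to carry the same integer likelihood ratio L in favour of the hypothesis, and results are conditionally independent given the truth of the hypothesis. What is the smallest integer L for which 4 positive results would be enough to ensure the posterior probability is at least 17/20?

3

Prior odds = 0.067/0.933 = 67/933.
Target odds = 0.85/0.15 = 17/3.
Need L⁴ ≥ 17/3 ÷ (67/933) = 5287/67.
2⁴ = 16 < 5287/67 ≤ 81 = 3⁴, so L = 3.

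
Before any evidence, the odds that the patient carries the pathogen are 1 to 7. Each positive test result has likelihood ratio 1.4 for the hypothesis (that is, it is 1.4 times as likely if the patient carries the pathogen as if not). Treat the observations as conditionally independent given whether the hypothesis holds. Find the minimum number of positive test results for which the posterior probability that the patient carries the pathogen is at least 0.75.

Prior odds = 1/7.
Likelihood ratio per positive test result = 1.4.
Target odds: 0.75 ÷ 0.25 = 3.
Need (1/7) × 1.4ⁿ ≥ 3, i.e. 1.4ⁿ ≥ 21.
1.4⁹ = 40353607/1953125 falls short of 21 but 1.4¹⁰ = 282475249/9765625 reaches it, so n = 10.

10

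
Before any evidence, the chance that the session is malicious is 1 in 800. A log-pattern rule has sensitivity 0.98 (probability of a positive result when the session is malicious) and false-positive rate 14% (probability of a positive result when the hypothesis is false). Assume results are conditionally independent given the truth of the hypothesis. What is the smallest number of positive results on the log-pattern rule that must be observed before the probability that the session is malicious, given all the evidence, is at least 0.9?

5

Prior odds: 0.00125 ÷ 0.99875 = 1/799.
Likelihood ratio of a positive result = 0.98/0.14 = 7.
Target odds: 0.9 ÷ 0.1 = 9.
Need (1/799) × 7ⁿ ≥ 9, i.e. 7ⁿ ≥ 7191.
7⁴ = 2401 falls short of 7191 but 7⁵ = 16807 reaches it, so n = 5.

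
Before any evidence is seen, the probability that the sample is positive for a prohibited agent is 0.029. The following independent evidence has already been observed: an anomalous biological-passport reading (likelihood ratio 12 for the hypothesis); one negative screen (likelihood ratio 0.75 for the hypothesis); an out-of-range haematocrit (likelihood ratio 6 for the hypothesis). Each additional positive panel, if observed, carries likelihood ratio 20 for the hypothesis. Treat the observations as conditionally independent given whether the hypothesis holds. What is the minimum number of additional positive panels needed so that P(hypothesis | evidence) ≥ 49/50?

Prior odds = 0.029/0.971 = 29/971.
Combined Bayes factor of the evidence already in hand = 12 × 0.75 × 6 = 54.
Odds after that evidence = (29/971) × 54 = 1566/971.
Target odds = 0.98/0.02 = 49.
Need 20ⁿ ≥ 49 ÷ (1566/971) = 47579/1566.
20¹ = 20 falls short of 47579/1566 but 20² = 400 reaches it, so n = 2.

2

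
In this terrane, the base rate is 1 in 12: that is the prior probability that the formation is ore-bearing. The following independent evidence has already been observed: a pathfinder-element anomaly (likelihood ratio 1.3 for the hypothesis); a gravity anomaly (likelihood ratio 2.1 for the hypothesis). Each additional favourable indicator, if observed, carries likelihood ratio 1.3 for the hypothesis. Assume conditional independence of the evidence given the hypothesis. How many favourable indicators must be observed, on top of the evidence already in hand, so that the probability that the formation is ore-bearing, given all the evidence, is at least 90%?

14

Prior odds = (1/12)/(11/12) = 1/11.
Combined Bayes factor of the evidence already in hand = 1.3 × 2.1 = 2.73.
Odds after that evidence = (1/11) × 2.73 = 273/1100.
Target odds = 0.9/0.1 = 9.
Need 1.3ⁿ ≥ 9 ÷ (273/1100) = 3300/91.
1.3¹³ ≈30.2875 falls short of 3300/91 but 1.3¹⁴ ≈39.3738 reaches it, so n = 14.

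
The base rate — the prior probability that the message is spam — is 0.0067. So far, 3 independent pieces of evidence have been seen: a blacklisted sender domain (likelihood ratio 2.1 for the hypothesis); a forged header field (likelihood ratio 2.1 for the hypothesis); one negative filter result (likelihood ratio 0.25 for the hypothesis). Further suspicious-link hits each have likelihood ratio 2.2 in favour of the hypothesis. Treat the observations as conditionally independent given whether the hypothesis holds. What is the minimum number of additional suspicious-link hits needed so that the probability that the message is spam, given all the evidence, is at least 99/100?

Prior odds = 0.0067/0.9933 = 67/9933.
Combined Bayes factor of the evidence already in hand = 2.1 × 2.1 × 0.25 = 1.1025.
Odds after that evidence = (67/9933) × 1.1025 = 1407/189200.
Target odds = 0.99/0.01 = 99.
Need 2.2ⁿ ≥ 99 ÷ (1407/189200) = 6243600/469.
2.2¹² ≈12855 falls short of 6243600/469 but 2.2¹³ ≈28281 reaches it, so n = 13.

13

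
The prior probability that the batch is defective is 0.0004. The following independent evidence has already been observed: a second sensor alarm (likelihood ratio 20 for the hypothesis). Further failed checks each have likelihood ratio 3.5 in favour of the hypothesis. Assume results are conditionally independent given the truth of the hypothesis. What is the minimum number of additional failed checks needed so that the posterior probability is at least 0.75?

Prior odds = 0.0004/0.9996 = 1/2499.
Bayes factor of the evidence already in hand = 20.
Odds after that evidence = (1/2499) × 20 = 20/2499.
Target odds = 0.75/0.25 = 3.
Need 3.5ⁿ ≥ 3 ÷ (20/2499) = 374.85.
3.5⁴ = 150.0625 falls short of 374.85 but 3.5⁵ = 525.21875 reaches it, so n = 5.

5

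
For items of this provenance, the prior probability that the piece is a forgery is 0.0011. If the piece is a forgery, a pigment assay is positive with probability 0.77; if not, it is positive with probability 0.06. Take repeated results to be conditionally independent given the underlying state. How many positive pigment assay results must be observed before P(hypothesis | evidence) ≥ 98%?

5

Prior odds: 0.0011 ÷ 0.9989 = 11/9989.
Likelihood ratio of a positive = 0.77/0.06 = 77/6.
Target odds: 0.98 ÷ 0.02 = 49.
Require (77/6)ⁿ ≥ 49 ÷ (11/9989) = 489461/11.
(77/6)⁴ = 35153041/1296 falls short of 489461/11 but (77/6)⁵ ≈348095 reaches it, so n = 5.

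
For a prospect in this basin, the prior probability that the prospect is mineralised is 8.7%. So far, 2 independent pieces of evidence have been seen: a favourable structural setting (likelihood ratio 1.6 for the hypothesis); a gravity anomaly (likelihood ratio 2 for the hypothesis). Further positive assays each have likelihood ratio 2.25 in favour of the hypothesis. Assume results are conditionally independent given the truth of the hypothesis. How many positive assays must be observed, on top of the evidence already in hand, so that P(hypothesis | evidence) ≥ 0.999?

Prior odds = 0.087/0.913 = 87/913.
Combined Bayes factor of the evidence already in hand = 1.6 × 2 = 3.2.
Odds after that evidence = (87/913) × 3.2 = 1392/4565.
Target odds = 0.999/0.001 = 999.
Need 2.25ⁿ ≥ 999 ÷ (1392/4565) = 1520145/464.
2.25⁹ = 387420489/262144 falls short of 1520145/464 but 2.25¹⁰ ≈3325.26 reaches it, so n = 10.

10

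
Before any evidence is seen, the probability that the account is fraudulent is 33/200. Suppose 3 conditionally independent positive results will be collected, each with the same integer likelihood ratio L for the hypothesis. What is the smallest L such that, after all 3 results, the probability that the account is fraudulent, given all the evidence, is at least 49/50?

7

Prior odds = 0.165/0.835 = 33/167.
Target odds = 0.98/0.02 = 49.
Need L³ ≥ 49 ÷ (33/167) = 8183/33.
6³ = 216 < 8183/33 ≤ 343 = 7³, so L = 7.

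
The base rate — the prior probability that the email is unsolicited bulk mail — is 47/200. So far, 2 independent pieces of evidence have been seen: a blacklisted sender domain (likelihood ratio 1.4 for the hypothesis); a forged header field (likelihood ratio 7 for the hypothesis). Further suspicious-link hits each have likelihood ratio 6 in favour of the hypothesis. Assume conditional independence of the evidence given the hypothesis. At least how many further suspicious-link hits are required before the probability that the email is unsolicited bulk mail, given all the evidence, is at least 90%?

Prior odds = 0.235/0.765 = 47/153.
Combined Bayes factor of the evidence already in hand = 1.4 × 7 = 9.8.
Odds after that evidence = (47/153) × 9.8 = 2303/765.
Target odds = 0.9/0.1 = 9.
Need 6ⁿ ≥ 9 ÷ (2303/765) = 6885/2303.
6¹ = 6, which meets the required 6885/2303; so n = 1.

1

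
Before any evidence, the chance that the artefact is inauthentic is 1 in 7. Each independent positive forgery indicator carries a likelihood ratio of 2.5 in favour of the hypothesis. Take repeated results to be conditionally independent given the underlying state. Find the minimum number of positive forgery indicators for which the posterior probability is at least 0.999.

Prior odds: (1/7) ÷ (6/7) = 1/6.
Likelihood ratio per positive forgery indicator = 2.5.
Target odds: 0.999 ÷ 0.001 = 999.
Need (1/6) × 2.5ⁿ ≥ 999, i.e. 2.5ⁿ ≥ 5994.
2.5⁹ = 1953125/512 falls short of 5994 but 2.5¹⁰ = 9765625/1024 reaches it, so n = 10.

10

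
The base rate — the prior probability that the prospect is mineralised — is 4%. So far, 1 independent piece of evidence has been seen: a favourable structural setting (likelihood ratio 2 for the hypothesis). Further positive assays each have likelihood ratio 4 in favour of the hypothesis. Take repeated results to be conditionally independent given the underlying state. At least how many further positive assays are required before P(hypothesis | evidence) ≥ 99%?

Prior odds = 0.04/0.96 = 1/24.
Bayes factor of the evidence already in hand = 2.
Odds after that evidence = (1/24) × 2 = 1/12.
Target odds = 0.99/0.01 = 99.
Need 4ⁿ ≥ 99 ÷ (1/12) = 1188.
4⁵ = 1024 falls short of 1188 but 4⁶ = 4096 reaches it, so n = 6.

6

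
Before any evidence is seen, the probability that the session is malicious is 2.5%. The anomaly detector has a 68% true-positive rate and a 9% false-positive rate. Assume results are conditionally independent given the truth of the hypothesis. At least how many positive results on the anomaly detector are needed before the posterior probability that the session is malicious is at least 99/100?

5

Prior odds = 0.025/0.975 = 1/39.
Likelihood ratio of a positive result = 0.68/0.09 = 68/9.
Target odds: 0.99 ÷ 0.01 = 99.
Require (68/9)ⁿ ≥ 99 ÷ (1/39) = 3861.
(68/9)⁴ = 21381376/6561 falls short of 3861 but (68/9)⁵ ≈24622.5 reaches it, so n = 5.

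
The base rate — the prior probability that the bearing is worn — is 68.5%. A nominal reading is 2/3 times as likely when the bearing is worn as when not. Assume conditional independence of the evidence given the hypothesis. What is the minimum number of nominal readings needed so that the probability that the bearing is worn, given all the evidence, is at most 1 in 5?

6

Prior odds = 0.685/0.315 = 137/63.
Likelihood ratio per nominal reading = 2/3.
Target posterior odds = 0.2/0.8 = 0.25.
Require (2/3)ⁿ ≤ 0.25 ÷ (137/63) = 63/548.
(2/3)⁵ = 32/243 is still above 63/548 but (2/3)⁶ = 64/729 is at or below it, so n = 6.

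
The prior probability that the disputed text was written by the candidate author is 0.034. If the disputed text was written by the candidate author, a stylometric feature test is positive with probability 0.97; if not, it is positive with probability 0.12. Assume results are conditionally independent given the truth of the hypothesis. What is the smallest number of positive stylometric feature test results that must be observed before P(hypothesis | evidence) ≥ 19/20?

Prior odds = 0.034/0.966 = 17/483.
Likelihood ratio of a positive = 0.97/0.12 = 97/12.
Target posterior odds = 0.95/0.05 = 19.
Need (17/483) × (97/12)ⁿ ≥ 19, i.e. (97/12)ⁿ ≥ 9177/17.
(97/12)³ = 912673/1728 falls short of 9177/17 but (97/12)⁴ = 88529281/20736 reaches it, so n = 4.

4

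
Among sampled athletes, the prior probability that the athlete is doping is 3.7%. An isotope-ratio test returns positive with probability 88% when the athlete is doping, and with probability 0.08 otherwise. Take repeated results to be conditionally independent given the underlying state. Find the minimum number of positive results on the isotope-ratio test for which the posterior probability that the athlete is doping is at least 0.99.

Prior odds = 0.037/0.963 = 37/963.
Likelihood ratio of a positive result = 0.88/0.08 = 11.
Target odds: 0.99 ÷ 0.01 = 99.
Require 11ⁿ ≥ 99 ÷ (37/963) = 95337/37.
11³ = 1331 falls short of 95337/37 but 11⁴ = 14641 reaches it, so n = 4.

4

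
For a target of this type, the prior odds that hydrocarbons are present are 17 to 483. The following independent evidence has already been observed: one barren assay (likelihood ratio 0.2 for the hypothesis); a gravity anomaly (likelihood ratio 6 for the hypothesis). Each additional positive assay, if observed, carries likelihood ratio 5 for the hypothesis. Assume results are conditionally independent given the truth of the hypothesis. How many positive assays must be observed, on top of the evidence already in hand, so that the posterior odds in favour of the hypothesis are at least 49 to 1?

5

Prior odds = 17/483.
Combined Bayes factor of the evidence already in hand = 0.2 × 6 = 1.2.
Odds after that evidence = (17/483) × 1.2 = 34/805.
Target odds = 49.
Need 5ⁿ ≥ 49 ÷ (34/805) = 39445/34.
5⁴ = 625 falls short of 39445/34 but 5⁵ = 3125 reaches it, so n = 5.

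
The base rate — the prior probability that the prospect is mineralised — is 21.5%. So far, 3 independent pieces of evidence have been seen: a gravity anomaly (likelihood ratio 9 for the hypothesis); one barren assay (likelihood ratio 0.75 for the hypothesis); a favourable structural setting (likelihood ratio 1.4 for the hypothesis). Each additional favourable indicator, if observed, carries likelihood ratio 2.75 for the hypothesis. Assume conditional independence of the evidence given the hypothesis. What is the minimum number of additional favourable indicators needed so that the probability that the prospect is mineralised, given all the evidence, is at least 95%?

Prior odds = 0.215/0.785 = 43/157.
Combined Bayes factor of the evidence already in hand = 9 × 0.75 × 1.4 = 9.45.
Odds after that evidence = (43/157) × 9.45 = 8127/3140.
Target odds = 0.95/0.05 = 19.
Need 2.75ⁿ ≥ 19 ÷ (8127/3140) = 59660/8127.
2.75¹ = 2.75 falls short of 59660/8127 but 2.75² = 7.5625 reaches it, so n = 2.

2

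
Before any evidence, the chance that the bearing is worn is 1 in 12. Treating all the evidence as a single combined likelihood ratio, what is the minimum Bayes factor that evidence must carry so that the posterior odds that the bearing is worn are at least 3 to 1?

33

Prior odds = (1/12)/(11/12) = 1/11.
Target odds = 3.
Required Bayes factor = 3 ÷ (1/11) = 33.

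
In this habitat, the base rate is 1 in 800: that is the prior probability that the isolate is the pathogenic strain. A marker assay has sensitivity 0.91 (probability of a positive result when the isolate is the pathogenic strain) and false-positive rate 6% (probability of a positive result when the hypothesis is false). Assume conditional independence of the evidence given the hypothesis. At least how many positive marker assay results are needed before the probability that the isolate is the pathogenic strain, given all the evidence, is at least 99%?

5

Prior odds: 0.00125 ÷ 0.99875 = 1/799.
Likelihood ratio of a positive result = 0.91/0.06 = 91/6.
Target odds: 0.99 ÷ 0.01 = 99.
Require (91/6)ⁿ ≥ 99 ÷ (1/799) = 79101.
(91/6)⁴ = 68574961/1296 falls short of 79101 but (91/6)⁵ ≈802510 reaches it, so n = 5.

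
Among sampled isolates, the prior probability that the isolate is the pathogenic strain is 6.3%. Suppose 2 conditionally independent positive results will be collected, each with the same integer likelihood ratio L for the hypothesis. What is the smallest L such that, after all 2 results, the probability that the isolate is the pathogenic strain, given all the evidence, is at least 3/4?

7

Prior odds = 0.063/0.937 = 63/937.
Target odds = 0.75/0.25 = 3.
Need L² ≥ 3 ÷ (63/937) = 937/21.
6² = 36 < 937/21 ≤ 49 = 7², so L = 7.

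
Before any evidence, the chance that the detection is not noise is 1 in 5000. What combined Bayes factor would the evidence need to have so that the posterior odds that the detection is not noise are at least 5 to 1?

24995

Prior odds = 0.0002/0.9998 = 1/4999.
Target odds = 5.
Required Bayes factor = 5 ÷ (1/4999) = 24995.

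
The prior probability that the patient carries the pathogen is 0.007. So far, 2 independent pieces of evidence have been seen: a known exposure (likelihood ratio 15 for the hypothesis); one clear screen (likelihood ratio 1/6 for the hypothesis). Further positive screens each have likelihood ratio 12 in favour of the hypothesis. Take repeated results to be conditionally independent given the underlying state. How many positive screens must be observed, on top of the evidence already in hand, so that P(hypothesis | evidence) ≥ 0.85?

3

Prior odds = 0.007/0.993 = 7/993.
Combined Bayes factor of the evidence already in hand = 15 × (1/6) = 2.5.
Odds after that evidence = (7/993) × 2.5 = 35/1986.
Target odds = 0.85/0.15 = 17/3.
Need 12ⁿ ≥ 17/3 ÷ (35/1986) = 11254/35.
12² = 144 falls short of 11254/35 but 12³ = 1728 reaches it, so n = 3.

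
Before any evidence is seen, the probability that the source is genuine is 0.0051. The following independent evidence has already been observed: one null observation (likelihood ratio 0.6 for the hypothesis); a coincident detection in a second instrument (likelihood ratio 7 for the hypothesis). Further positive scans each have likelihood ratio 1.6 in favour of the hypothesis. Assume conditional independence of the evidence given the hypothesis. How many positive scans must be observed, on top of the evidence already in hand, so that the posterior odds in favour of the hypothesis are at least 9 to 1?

Prior odds = 0.0051/0.9949 = 51/9949.
Combined Bayes factor of the evidence already in hand = 0.6 × 7 = 4.2.
Odds after that evidence = (51/9949) × 4.2 = 1071/49745.
Target odds = 9.
Need 1.6ⁿ ≥ 9 ÷ (1071/49745) = 49745/119.
1.6¹² ≈281.475 falls short of 49745/119 but 1.6¹³ ≈450.36 reaches it, so n = 13.

13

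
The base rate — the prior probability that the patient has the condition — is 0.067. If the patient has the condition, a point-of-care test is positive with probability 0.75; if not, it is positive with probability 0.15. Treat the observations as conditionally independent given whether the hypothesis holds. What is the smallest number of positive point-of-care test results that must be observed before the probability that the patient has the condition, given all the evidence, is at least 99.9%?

6

Prior odds: 0.067 ÷ 0.933 = 67/933.
Likelihood ratio of a positive = 0.75/0.15 = 5.
Target odds: 0.999 ÷ 0.001 = 999.
Need (67/933) × 5ⁿ ≥ 999, i.e. 5ⁿ ≥ 932067/67.
5⁵ = 3125 falls short of 932067/67 but 5⁶ = 15625 reaches it, so n = 6.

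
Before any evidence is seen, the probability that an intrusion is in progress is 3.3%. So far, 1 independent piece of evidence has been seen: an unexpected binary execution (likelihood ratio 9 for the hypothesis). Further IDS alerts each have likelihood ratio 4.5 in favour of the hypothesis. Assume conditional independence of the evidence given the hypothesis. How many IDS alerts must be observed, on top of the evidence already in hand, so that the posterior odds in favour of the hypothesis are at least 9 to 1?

3

Prior odds = 0.033/0.967 = 33/967.
Bayes factor of the evidence already in hand = 9.
Odds after that evidence = (33/967) × 9 = 297/967.
Target odds = 9.
Need 4.5ⁿ ≥ 9 ÷ (297/967) = 967/33.
4.5² = 20.25 falls short of 967/33 but 4.5³ = 91.125 reaches it, so n = 3.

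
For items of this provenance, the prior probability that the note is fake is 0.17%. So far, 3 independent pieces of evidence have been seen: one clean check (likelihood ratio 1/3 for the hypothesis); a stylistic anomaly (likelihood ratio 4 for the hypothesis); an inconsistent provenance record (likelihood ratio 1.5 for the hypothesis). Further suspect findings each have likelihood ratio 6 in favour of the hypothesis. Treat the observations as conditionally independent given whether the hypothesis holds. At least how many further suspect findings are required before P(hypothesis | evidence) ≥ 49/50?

6

Prior odds = 0.0017/0.9983 = 17/9983.
Combined Bayes factor of the evidence already in hand = (1/3) × 4 × 1.5 = 2.
Odds after that evidence = (17/9983) × 2 = 34/9983.
Target odds = 0.98/0.02 = 49.
Need 6ⁿ ≥ 49 ÷ (34/9983) = 489167/34.
6⁵ = 7776 falls short of 489167/34 but 6⁶ = 46656 reaches it, so n = 6.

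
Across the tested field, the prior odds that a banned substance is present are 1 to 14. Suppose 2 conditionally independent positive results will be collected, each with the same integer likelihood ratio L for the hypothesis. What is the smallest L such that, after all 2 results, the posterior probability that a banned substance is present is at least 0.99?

38

Prior odds = 1/14.
Target odds = 0.99/0.01 = 99.
Need L² ≥ 99 ÷ (1/14) = 1386.
37² = 1369 < 1386 ≤ 1444 = 38², so L = 38.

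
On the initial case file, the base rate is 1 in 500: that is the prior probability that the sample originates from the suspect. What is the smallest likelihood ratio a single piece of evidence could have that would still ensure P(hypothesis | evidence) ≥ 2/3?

998

Prior odds = 0.002/0.998 = 1/499.
Target odds = (2/3)/(1/3) = 2.
Required Bayes factor = 2 ÷ (1/499) = 998.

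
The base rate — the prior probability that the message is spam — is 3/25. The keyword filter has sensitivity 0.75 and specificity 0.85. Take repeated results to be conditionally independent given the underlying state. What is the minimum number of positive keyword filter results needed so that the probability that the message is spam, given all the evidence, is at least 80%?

Prior odds = 0.12/0.88 = 3/22.
False-positive rate = 1 − 0.85 = 0.15; likelihood ratio of a positive = 0.75/0.15 = 5.
Target posterior odds = 0.8/0.2 = 4.
Need (3/22) × 5ⁿ ≥ 4, i.e. 5ⁿ ≥ 88/3.
5² = 25 falls short of 88/3 but 5³ = 125 reaches it, so n = 3.

3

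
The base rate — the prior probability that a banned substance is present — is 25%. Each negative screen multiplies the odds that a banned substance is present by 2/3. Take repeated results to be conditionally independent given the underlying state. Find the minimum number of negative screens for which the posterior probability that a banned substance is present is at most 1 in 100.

9

Prior odds = 0.25/0.75 = 1/3.
Likelihood ratio per negative screen = 2/3.
Target posterior odds = 0.01/0.99 = 1/99.
Require (2/3)ⁿ ≤ 1/99 ÷ (1/3) = 1/33.
(2/3)⁸ = 256/6561 is still above 1/33 but (2/3)⁹ = 512/19683 is at or below it, so n = 9.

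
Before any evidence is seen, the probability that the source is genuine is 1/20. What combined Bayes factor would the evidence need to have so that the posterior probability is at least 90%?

171

Prior odds = 0.05/0.95 = 1/19.
Target odds = 0.9/0.1 = 9.
Required Bayes factor = 9 ÷ (1/19) = 171.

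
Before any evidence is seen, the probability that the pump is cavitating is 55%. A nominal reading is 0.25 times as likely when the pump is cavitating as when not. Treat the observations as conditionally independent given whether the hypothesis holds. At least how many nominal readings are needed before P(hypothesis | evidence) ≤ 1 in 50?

3

Prior odds: 0.55 ÷ 0.45 = 11/9.
Likelihood ratio per nominal reading = 0.25.
Target posterior odds = 0.02/0.98 = 1/49.
Need (11/9) × 0.25ⁿ ≤ 1/49, i.e. 0.25ⁿ ≤ 9/539.
0.25² = 0.0625 is still above 9/539 but 0.25³ = 0.015625 is at or below it, so n = 3.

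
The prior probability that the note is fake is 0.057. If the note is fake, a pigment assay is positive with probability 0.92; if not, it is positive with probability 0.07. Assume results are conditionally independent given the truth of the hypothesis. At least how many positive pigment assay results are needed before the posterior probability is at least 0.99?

Prior odds: 0.057 ÷ 0.943 = 57/943.
Likelihood ratio of a positive = 0.92/0.07 = 92/7.
Target odds: 0.99 ÷ 0.01 = 99.
Require (92/7)ⁿ ≥ 99 ÷ (57/943) = 31119/19.
(92/7)² = 8464/49 falls short of 31119/19 but (92/7)³ = 778688/343 reaches it, so n = 3.

3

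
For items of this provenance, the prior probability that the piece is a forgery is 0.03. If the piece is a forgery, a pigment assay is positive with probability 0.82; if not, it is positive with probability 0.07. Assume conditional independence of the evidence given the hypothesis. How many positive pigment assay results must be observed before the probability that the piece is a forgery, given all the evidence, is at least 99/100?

4

Prior odds = 0.03/0.97 = 3/97.
Likelihood ratio of a positive = 0.82/0.07 = 82/7.
Target posterior odds = 0.99/0.01 = 99.
Need (3/97) × (82/7)ⁿ ≥ 99, i.e. (82/7)ⁿ ≥ 3201.
(82/7)³ = 551368/343 falls short of 3201 but (82/7)⁴ = 45212176/2401 reaches it, so n = 4.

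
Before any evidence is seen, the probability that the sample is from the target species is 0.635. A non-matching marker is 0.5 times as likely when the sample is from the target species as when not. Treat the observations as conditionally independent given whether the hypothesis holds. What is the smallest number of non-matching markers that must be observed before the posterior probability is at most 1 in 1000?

Prior odds = 0.635/0.365 = 127/73.
Likelihood ratio per non-matching marker = 0.5.
Target odds: 0.001 ÷ 0.999 = 1/999.
Require 0.5ⁿ ≤ 1/999 ÷ (127/73) = 73/126873.
0.5¹⁰ = 1/1024 is still above 73/126873 but 0.5¹¹ = 1/2048 is at or below it, so n = 11.

11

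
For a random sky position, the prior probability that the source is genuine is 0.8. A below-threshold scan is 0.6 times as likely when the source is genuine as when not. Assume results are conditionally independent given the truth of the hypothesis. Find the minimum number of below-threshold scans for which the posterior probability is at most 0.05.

Prior odds = 0.8/0.2 = 4.
Likelihood ratio per below-threshold scan = 0.6.
Target odds: 0.05 ÷ 0.95 = 1/19.
Need 4 × 0.6ⁿ ≤ 1/19, i.e. 0.6ⁿ ≤ 1/76.
0.6⁸ = 6561/390625 is still above 1/76 but 0.6⁹ = 19683/1953125 is at or below it, so n = 9.

9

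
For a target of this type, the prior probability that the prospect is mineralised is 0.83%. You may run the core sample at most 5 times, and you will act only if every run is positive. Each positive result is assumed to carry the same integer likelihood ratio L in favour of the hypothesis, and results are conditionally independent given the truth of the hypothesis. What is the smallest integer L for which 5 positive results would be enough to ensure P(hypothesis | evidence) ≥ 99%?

Prior odds = 0.0083/0.9917 = 83/9917.
Target odds = 0.99/0.01 = 99.
Need L⁵ ≥ 99 ÷ (83/9917) = 981783/83.
6⁵ = 7776 < 981783/83 ≤ 16807 = 7⁵, so L = 7.

7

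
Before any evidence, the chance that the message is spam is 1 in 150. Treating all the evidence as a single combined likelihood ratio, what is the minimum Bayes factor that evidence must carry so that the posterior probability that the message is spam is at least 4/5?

596

Prior odds = (1/150)/(149/150) = 1/149.
Target odds = 0.8/0.2 = 4.
Required Bayes factor = 4 ÷ (1/149) = 596.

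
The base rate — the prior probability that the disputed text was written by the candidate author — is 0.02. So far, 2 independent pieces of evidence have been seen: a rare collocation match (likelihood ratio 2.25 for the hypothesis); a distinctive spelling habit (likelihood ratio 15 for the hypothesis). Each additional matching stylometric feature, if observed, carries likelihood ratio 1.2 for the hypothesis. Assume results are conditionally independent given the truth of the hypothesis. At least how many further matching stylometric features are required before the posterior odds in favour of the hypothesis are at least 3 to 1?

Prior odds = 0.02/0.98 = 1/49.
Combined Bayes factor of the evidence already in hand = 2.25 × 15 = 33.75.
Odds after that evidence = (1/49) × 33.75 = 135/196.
Target odds = 3.
Need 1.2ⁿ ≥ 3 ÷ (135/196) = 196/45.
1.2⁸ = 1679616/390625 falls short of 196/45 but 1.2⁹ = 10077696/1953125 reaches it, so n = 9.

9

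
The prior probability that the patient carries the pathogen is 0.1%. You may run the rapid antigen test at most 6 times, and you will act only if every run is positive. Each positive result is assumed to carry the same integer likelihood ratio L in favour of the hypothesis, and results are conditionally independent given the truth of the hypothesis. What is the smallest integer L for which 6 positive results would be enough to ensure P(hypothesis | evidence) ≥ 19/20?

Prior odds = 0.001/0.999 = 1/999.
Target odds = 0.95/0.05 = 19.
Need L⁶ ≥ 19 ÷ (1/999) = 18981.
5⁶ = 15625 < 18981 ≤ 46656 = 6⁶, so L = 6.

6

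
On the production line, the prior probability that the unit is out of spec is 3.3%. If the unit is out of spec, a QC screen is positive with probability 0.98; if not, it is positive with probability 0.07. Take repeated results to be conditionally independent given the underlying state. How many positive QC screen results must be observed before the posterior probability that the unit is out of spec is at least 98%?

3

Prior odds = 0.033/0.967 = 33/967.
Likelihood ratio of a positive = 0.98/0.07 = 14.
Target odds: 0.98 ÷ 0.02 = 49.
Need (33/967) × 14ⁿ ≥ 49, i.e. 14ⁿ ≥ 47383/33.
14² = 196 falls short of 47383/33 but 14³ = 2744 reaches it, so n = 3.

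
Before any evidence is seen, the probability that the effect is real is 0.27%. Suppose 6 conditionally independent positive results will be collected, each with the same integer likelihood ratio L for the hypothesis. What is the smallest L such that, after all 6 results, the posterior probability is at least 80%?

4

Prior odds = 0.0027/0.9973 = 27/9973.
Target odds = 0.8/0.2 = 4.
Need L⁶ ≥ 4 ÷ (27/9973) = 39892/27.
3⁶ = 729 < 39892/27 ≤ 4096 = 4⁶, so L = 4.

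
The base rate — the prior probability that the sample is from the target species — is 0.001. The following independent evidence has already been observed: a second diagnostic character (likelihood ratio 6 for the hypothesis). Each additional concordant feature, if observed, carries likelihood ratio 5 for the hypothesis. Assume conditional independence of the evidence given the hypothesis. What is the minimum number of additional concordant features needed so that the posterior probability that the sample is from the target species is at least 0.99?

7

Prior odds = 0.001/0.999 = 1/999.
Bayes factor of the evidence already in hand = 6.
Odds after that evidence = (1/999) × 6 = 2/333.
Target odds = 0.99/0.01 = 99.
Need 5ⁿ ≥ 99 ÷ (2/333) = 16483.5.
5⁶ = 15625 falls short of 16483.5 but 5⁷ = 78125 reaches it, so n = 7.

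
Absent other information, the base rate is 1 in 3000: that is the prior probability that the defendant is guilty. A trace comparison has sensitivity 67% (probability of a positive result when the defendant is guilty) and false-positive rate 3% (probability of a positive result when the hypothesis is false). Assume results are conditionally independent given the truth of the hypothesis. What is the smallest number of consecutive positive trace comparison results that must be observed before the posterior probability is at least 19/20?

4

Prior odds: (1/3000) ÷ (2999/3000) = 1/2999.
Likelihood ratio of a positive result = 0.67/0.03 = 67/3.
Target posterior odds = 0.95/0.05 = 19.
Require (67/3)ⁿ ≥ 19 ÷ (1/2999) = 56981.
(67/3)³ = 300763/27 falls short of 56981 but (67/3)⁴ = 20151121/81 reaches it, so n = 4.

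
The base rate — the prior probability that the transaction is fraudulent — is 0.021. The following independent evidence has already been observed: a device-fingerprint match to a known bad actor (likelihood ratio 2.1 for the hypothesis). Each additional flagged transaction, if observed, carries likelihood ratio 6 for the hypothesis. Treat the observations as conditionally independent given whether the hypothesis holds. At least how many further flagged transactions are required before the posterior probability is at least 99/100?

Prior odds = 0.021/0.979 = 21/979.
Bayes factor of the evidence already in hand = 2.1.
Odds after that evidence = (21/979) × 2.1 = 441/9790.
Target odds = 0.99/0.01 = 99.
Need 6ⁿ ≥ 99 ÷ (441/9790) = 107690/49.
6⁴ = 1296 falls short of 107690/49 but 6⁵ = 7776 reaches it, so n = 5.

5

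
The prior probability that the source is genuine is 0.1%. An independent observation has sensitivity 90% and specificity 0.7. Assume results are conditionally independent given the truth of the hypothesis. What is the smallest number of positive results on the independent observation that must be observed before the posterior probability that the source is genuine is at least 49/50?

Prior odds: 0.001 ÷ 0.999 = 1/999.
False-positive rate = 1 − 0.7 = 0.3; likelihood ratio of a positive = 0.9/0.3 = 3.
Target odds: 0.98 ÷ 0.02 = 49.
Require 3ⁿ ≥ 49 ÷ (1/999) = 48951.
3⁹ = 19683 falls short of 48951 but 3¹⁰ = 59049 reaches it, so n = 10.

10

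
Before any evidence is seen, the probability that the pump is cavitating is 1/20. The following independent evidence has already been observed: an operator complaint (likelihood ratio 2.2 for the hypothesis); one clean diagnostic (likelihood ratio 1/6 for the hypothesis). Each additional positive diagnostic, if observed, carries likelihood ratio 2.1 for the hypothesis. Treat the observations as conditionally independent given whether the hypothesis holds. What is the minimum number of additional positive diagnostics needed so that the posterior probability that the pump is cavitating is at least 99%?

Prior odds = 0.05/0.95 = 1/19.
Combined Bayes factor of the evidence already in hand = 2.2 × (1/6) = 11/30.
Odds after that evidence = (1/19) × 11/30 = 11/570.
Target odds = 0.99/0.01 = 99.
Need 2.1ⁿ ≥ 99 ÷ (11/570) = 5130.
2.1¹¹ ≈3502.78 falls short of 5130 but 2.1¹² ≈7355.83 reaches it, so n = 12.

12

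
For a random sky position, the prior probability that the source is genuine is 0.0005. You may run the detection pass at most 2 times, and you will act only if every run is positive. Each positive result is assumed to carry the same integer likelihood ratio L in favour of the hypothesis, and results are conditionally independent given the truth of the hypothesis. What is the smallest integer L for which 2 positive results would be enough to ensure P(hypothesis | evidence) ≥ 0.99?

Prior odds = 0.0005/0.9995 = 1/1999.
Target odds = 0.99/0.01 = 99.
Need L² ≥ 99 ÷ (1/1999) = 197901.
444² = 197136 < 197901 ≤ 198025 = 445², so L = 445.

445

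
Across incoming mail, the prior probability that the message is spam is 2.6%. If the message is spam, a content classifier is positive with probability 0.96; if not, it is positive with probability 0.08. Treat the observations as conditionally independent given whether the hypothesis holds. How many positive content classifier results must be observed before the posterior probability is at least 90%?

Prior odds: 0.026 ÷ 0.974 = 13/487.
Likelihood ratio of a positive = 0.96/0.08 = 12.
Target odds: 0.9 ÷ 0.1 = 9.
Require 12ⁿ ≥ 9 ÷ (13/487) = 4383/13.
12² = 144 falls short of 4383/13 but 12³ = 1728 reaches it, so n = 3.

3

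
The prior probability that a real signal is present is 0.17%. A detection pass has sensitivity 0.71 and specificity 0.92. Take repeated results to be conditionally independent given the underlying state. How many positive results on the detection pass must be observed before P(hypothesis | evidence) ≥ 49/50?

Prior odds: 0.0017 ÷ 0.9983 = 17/9983.
False-positive rate = 1 − 0.92 = 0.08; likelihood ratio of a positive = 0.71/0.08 = 8.875.
Target odds: 0.98 ÷ 0.02 = 49.
Require 8.875ⁿ ≥ 49 ÷ (17/9983) = 489167/17.
8.875⁴ = 25411681/4096 falls short of 489167/17 but 8.875⁵ ≈55060.7 reaches it, so n = 5.

5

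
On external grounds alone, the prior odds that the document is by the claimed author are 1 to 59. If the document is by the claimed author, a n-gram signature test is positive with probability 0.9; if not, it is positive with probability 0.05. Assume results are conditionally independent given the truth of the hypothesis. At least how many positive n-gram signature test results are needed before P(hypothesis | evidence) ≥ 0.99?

4

Prior odds = 1/59.
Likelihood ratio of a positive = 0.9/0.05 = 18.
Target odds: 0.99 ÷ 0.01 = 99.
Require 18ⁿ ≥ 99 ÷ (1/59) = 5841.
18³ = 5832 falls short of 5841 but 18⁴ = 104976 reaches it, so n = 4.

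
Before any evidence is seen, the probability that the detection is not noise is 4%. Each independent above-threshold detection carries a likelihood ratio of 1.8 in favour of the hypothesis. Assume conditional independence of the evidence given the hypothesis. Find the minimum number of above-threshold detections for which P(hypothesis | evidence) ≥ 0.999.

18

Prior odds: 0.04 ÷ 0.96 = 1/24.
Likelihood ratio per above-threshold detection = 1.8.
Target posterior odds = 0.999/0.001 = 999.
Need (1/24) × 1.8ⁿ ≥ 999, i.e. 1.8ⁿ ≥ 23976.
1.8¹⁷ ≈21859.1 falls short of 23976 but 1.8¹⁸ ≈39346.4 reaches it, so n = 18.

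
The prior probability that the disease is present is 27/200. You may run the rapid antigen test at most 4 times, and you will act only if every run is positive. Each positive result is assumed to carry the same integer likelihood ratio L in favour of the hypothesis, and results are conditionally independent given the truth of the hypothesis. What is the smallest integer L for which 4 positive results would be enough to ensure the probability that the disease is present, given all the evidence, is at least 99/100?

6

Prior odds = 0.135/0.865 = 27/173.
Target odds = 0.99/0.01 = 99.
Need L⁴ ≥ 99 ÷ (27/173) = 1903/3.
5⁴ = 625 < 1903/3 ≤ 1296 = 6⁴, so L = 6.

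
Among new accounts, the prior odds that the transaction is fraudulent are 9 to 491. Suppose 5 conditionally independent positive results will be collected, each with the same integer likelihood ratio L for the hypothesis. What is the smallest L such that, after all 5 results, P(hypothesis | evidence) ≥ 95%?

Prior odds = 9/491.
Target odds = 0.95/0.05 = 19.
Need L⁵ ≥ 19 ÷ (9/491) = 9329/9.
4⁵ = 1024 < 9329/9 ≤ 3125 = 5⁵, so L = 5.

5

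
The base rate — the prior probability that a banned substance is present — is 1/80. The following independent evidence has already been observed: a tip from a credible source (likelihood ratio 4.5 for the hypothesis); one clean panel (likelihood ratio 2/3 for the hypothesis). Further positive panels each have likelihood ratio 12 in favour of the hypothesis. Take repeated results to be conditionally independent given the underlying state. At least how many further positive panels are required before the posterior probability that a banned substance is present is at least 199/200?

4

Prior odds = 0.0125/0.9875 = 1/79.
Combined Bayes factor of the evidence already in hand = 4.5 × (2/3) = 3.
Odds after that evidence = (1/79) × 3 = 3/79.
Target odds = 0.995/0.005 = 199.
Need 12ⁿ ≥ 199 ÷ (3/79) = 15721/3.
12³ = 1728 falls short of 15721/3 but 12⁴ = 20736 reaches it, so n = 4.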